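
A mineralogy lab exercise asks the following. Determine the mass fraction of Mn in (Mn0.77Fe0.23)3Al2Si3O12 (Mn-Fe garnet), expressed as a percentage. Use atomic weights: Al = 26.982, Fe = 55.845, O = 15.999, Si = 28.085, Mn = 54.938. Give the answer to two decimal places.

25.60 mass %

Formula mass = 2.31·54.938 + 0.69·55.845 + 2·26.982 + 3·28.085 + 12·15.999 = 495.647 g/mol, of which 126.907 g is Mn.
So Mn makes up 126.907/495.647 = 0.2560 of the mass, i.e. 25.60%.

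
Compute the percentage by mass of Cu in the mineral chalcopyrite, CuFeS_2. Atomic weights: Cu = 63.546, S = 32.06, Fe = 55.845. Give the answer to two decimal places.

34.63 wt%

Molar mass of CuFeS_2: 1·63.546 + 1·55.845 + 2·32.06 = 183.511 g/mol.
Mass of Cu per formula unit: 1 × 63.546 = 63.546 g.
Weight fraction Cu = 63.546 / 183.511 = 0.3463.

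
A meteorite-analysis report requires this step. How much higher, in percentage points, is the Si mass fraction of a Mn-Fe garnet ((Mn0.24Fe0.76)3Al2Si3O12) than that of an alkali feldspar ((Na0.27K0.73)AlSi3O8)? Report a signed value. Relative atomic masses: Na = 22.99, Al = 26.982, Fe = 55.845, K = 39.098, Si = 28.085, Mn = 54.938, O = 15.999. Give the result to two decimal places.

M((Mn0.24Fe0.76)3Al2Si3O12) = 497.089 g/mol, so wt% Si = 84.255/497.089 × 100 = 16.95%.
M((Na0.27K0.73)AlSi3O8) = 273.978 g/mol, so wt% Si = 84.255/273.978 × 100 = 30.75%.
16.95 − 30.75 = -13.80 pp.

-13.80 percentage points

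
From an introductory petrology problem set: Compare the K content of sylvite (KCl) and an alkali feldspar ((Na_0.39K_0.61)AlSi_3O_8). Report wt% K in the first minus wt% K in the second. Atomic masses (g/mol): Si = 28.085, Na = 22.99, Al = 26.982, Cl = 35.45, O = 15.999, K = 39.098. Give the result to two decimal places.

43.68 percentage points

First mineral: 39.098 g K in 74.548 g formula = 52.45 wt% K.
Second mineral: 23.850 g K in 272.045 g formula = 8.77 wt% K.
52.45% − 8.77% gives a difference of 43.68 percentage points.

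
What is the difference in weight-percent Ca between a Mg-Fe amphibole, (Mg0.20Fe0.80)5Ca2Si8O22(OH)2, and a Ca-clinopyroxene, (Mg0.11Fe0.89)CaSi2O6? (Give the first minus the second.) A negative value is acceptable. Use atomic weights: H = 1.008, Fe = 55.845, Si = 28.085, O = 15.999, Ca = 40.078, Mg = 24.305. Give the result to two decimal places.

Ca in (Mg0.20Fe0.80)5Ca2Si8O22(OH)2: molar mass 938.513 g/mol; 2×40.078 = 80.156 g → 8.54 wt%.
Ca in (Mg0.11Fe0.89)CaSi2O6: molar mass 244.618 g/mol; 1×40.078 = 40.078 g → 16.38 wt%.
Difference = 8.54 − 16.38 = -7.84 percentage points.

-7.84 percentage points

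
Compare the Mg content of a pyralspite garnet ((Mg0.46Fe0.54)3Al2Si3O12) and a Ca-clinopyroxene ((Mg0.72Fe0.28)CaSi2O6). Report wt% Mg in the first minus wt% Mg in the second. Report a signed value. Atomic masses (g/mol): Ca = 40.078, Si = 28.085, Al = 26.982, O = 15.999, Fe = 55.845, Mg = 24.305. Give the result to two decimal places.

M((Mg0.46Fe0.54)3Al2Si3O12) = 454.217 g/mol, so wt% Mg = 33.541/454.217 × 100 = 7.38%.
M((Mg0.72Fe0.28)CaSi2O6) = 225.378 g/mol, so wt% Mg = 17.500/225.378 × 100 = 7.76%.
7.38 − 7.76 = -0.38 pp.

-0.38 percentage points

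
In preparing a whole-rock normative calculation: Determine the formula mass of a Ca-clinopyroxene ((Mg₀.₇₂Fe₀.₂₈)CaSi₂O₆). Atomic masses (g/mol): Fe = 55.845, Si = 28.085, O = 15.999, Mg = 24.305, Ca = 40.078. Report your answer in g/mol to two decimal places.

225.38 g/mol

M = 0.72*24.305 + 0.28*55.845 + 1*40.078 + 2*28.085 + 6*15.999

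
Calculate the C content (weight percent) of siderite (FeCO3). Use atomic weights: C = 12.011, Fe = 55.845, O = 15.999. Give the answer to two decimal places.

Formula mass = 1·55.845 + 1·12.011 + 3·15.999 = 115.853 g/mol, of which 12.011 g is C.
So C makes up 12.011/115.853 = 0.1037 of the mass, i.e. 10.37%.

10.37 weight percent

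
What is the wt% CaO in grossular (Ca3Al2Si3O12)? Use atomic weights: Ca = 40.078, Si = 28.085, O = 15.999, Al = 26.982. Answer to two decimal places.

37.35 wt%

M(Ca3Al2Si3O12) = 450.441 g/mol; M(CaO) = 56.077 g/mol.
Moles CaO per formula unit = 3 Ca ÷ 1 = 3.0000.
CaO fraction = (3.0000 × 56.077) / 450.441 = 168.231/450.441 = 0.3735.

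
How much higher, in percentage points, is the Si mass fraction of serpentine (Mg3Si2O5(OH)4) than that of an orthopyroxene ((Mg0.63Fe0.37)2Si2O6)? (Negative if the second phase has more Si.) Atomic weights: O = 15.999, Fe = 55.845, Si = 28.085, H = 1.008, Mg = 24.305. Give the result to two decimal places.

Si in Mg3Si2O5(OH)4: molar mass 277.108 g/mol; 2×28.085 = 56.170 g → 20.27 wt%.
Si in (Mg0.63Fe0.37)2Si2O6: molar mass 224.114 g/mol; 2×28.085 = 56.170 g → 25.06 wt%.
Difference = 20.27 − 25.06 = -4.79 percentage points.

-4.79 percentage points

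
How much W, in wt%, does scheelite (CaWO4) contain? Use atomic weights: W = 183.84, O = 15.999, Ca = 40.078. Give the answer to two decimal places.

Formula mass = 1*40.078 + 1*183.84 + 4*15.999 = 287.914 g/mol, of which 183.840 g is W.
So W makes up 183.840/287.914 = 0.6385 of the mass, i.e. 63.85%.

63.85 wt%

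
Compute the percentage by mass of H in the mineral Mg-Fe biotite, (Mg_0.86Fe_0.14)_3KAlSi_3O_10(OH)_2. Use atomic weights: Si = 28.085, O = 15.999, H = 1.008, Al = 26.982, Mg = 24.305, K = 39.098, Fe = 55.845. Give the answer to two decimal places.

0.47 wt%

Formula mass = 2.58·24.305 + 0.42·55.845 + 1·39.098 + 1·26.982 + 3·28.085 + 12·15.999 + 2·1.008 = 430.501 g/mol, of which 2.016 g is H.
So H makes up 2.016/430.501 = 0.0047 of the mass, i.e. 0.47%.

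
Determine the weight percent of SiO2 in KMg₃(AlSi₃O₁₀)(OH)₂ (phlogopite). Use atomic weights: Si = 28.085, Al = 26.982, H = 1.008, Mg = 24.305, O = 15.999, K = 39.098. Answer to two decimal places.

43.20 wt%

Formula mass = 417.254 g/mol.
3 Si → 3.0000 mol SiO2 per formula unit; M(SiO2) = 60.083, so SiO2 mass = 180.249 g.
180.249/417.254 × 100 = 43.20 wt%.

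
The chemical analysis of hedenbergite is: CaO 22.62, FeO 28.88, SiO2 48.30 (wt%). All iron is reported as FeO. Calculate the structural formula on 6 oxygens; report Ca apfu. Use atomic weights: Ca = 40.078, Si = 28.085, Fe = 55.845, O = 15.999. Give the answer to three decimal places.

1.003 Ca apfu

22.62 wt% CaO ÷ 56.077 g/mol = 0.40337 mol, giving 0.40337 Ca and 0.40337 O.
28.88 wt% FeO ÷ 71.844 g/mol = 0.40198 mol, giving 0.40198 Fe and 0.40198 O.
48.30 wt% SiO2 ÷ 60.083 g/mol = 0.80389 mol, giving 0.80389 Si and 1.60778 O.
Oxygen sums to 2.41313; scaling by 6/2.41313 = 2.48640 puts the formula on 6 O.
Ca: 0.40337 × 2.48640 = 1.003 atoms per formula unit.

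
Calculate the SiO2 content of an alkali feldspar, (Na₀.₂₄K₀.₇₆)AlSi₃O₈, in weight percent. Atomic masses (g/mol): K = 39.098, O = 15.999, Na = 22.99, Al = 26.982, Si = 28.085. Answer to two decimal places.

Molar mass of (Na₀.₂₄K₀.₇₆)AlSi₃O₈ = 0.24*22.99 + 0.76*39.098 + 1*26.982 + 3*28.085 + 8*15.999 = 274.461 g/mol.
Each formula unit contains 3 Si, equivalent to 3/1 = 3.0000 mol SiO2.
M(SiO2) = 1×28.085 + 2×15.999 = 60.083 g/mol.
Mass of SiO2 per formula unit = 3.0000 × 60.083 = 180.249 g.
SiO2 wt% = 180.249 / 274.461 × 100 = 65.67%.

65.67 wt%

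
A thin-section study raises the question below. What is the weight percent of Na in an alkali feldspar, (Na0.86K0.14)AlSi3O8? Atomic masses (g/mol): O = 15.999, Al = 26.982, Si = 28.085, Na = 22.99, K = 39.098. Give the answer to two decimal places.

Formula mass = 0.86×22.99 + 0.14×39.098 + 1×26.982 + 3×28.085 + 8×15.999 = 264.474 g/mol, of which 19.771 g is Na.
So Na makes up 19.771/264.474 = 0.0748 of the mass, i.e. 7.48%.

7.48 mass %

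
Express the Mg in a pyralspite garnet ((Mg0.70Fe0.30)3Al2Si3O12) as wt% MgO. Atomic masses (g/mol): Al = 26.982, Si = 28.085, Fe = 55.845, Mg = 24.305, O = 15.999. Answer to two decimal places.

19.61 wt%

M((Mg0.70Fe0.30)3Al2Si3O12) = 431.508 g/mol; M(MgO) = 40.304 g/mol.
Moles MgO per formula unit = 2.10 Mg ÷ 1 = 2.1000.
MgO fraction = (2.1000 × 40.304) / 431.508 = 84.638/431.508 = 0.1961.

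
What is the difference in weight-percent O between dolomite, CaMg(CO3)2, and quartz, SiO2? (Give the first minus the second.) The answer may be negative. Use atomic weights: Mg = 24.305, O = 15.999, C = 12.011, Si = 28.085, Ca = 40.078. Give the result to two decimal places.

-1.20 percentage points

M(CaMg(CO3)2) = 184.399 g/mol, so wt% O = 95.994/184.399 × 100 = 52.06%.
M(SiO2) = 60.083 g/mol, so wt% O = 31.998/60.083 × 100 = 53.26%.
52.06 − 53.26 = -1.20 pp.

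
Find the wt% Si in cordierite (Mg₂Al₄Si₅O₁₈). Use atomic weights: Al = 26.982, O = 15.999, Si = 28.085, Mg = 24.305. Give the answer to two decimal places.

24.01 mass %

Molar mass of Mg₂Al₄Si₅O₁₈: 2×24.305 + 4×26.982 + 5×28.085 + 18×15.999 = 584.945 g/mol.
Mass of Si per formula unit: 5 × 28.085 = 140.425 g.
Weight fraction Si = 140.425 / 584.945 = 0.2401.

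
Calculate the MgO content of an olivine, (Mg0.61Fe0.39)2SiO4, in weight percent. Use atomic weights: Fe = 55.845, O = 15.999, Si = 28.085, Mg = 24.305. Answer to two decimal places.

29.75 wt%

Formula mass = 165.292 g/mol.
1.22 Mg → 1.2200 mol MgO per formula unit; M(MgO) = 40.304, so MgO mass = 49.171 g.
49.171/165.292 × 100 = 29.75 wt%.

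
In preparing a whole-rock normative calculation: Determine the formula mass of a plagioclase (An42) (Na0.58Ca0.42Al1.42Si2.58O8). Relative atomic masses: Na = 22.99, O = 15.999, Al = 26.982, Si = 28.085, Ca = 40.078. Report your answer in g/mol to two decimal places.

268.93 g/mol

M = 0.58·22.99 + 0.42·40.078 + 1.42·26.982 + 2.58·28.085 + 8·15.999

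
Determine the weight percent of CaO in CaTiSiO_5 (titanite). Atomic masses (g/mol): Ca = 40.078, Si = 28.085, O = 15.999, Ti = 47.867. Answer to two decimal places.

Formula mass = 196.025 g/mol.
1 Ca → 1.0000 mol CaO per formula unit; M(CaO) = 56.077, so CaO mass = 56.077 g.
56.077/196.025 × 100 = 28.61 wt%.

28.61 wt%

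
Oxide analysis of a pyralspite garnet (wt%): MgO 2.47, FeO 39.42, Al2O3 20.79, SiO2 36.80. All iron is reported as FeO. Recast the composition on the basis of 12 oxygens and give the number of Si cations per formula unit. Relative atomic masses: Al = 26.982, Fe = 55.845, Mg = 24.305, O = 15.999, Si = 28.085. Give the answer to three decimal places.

2.47 wt% MgO ÷ 40.304 g/mol = 0.06128 mol, giving 0.06128 Mg and 0.06128 O.
39.42 wt% FeO ÷ 71.844 g/mol = 0.54869 mol, giving 0.54869 Fe and 0.54869 O.
20.79 wt% Al2O3 ÷ 101.961 g/mol = 0.20390 mol, giving 0.40780 Al and 0.61170 O.
36.80 wt% SiO2 ÷ 60.083 g/mol = 0.61249 mol, giving 0.61249 Si and 1.22498 O.
Oxygen sums to 2.44665; scaling by 12/2.44665 = 4.90467 puts the formula on 12 O.
Si: 0.61249 × 4.90467 = 3.004 atoms per formula unit.

3.004 Si apfu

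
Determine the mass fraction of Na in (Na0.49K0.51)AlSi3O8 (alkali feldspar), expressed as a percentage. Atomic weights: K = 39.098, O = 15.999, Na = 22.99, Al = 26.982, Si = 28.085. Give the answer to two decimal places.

Molar mass of (Na0.49K0.51)AlSi3O8: 0.49*22.99 + 0.51*39.098 + 1*26.982 + 3*28.085 + 8*15.999 = 270.434 g/mol.
Mass of Na per formula unit: 0.49 × 22.99 = 11.265 g.
Weight fraction Na = 11.265 / 270.434 = 0.0417.

4.17 mass %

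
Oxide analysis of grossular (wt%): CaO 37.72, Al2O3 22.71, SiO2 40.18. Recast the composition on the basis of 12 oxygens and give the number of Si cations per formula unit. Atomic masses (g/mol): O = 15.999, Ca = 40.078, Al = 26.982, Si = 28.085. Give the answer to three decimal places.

37.72 wt% CaO ÷ 56.077 g/mol = 0.67265 mol, giving 0.67265 Ca and 0.67265 O.
22.71 wt% Al2O3 ÷ 101.961 g/mol = 0.22273 mol, giving 0.44546 Al and 0.66819 O.
40.18 wt% SiO2 ÷ 60.083 g/mol = 0.66874 mol, giving 0.66874 Si and 1.33748 O.
Oxygen sums to 2.67832; scaling by 12/2.67832 = 4.48042 puts the formula on 12 O.
Si: 0.66874 × 4.48042 = 2.996 atoms per formula unit.

2.996 Si apfu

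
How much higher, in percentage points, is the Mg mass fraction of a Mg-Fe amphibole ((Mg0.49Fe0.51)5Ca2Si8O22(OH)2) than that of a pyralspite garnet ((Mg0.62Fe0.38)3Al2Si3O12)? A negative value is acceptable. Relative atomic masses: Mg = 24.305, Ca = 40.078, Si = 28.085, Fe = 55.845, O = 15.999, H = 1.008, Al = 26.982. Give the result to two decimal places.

-3.63 percentage points

M((Mg0.49Fe0.51)5Ca2Si8O22(OH)2) = 892.780 g/mol, so wt% Mg = 59.547/892.780 × 100 = 6.67%.
M((Mg0.62Fe0.38)3Al2Si3O12) = 439.078 g/mol, so wt% Mg = 45.207/439.078 × 100 = 10.30%.
6.67 − 10.30 = -3.63 pp.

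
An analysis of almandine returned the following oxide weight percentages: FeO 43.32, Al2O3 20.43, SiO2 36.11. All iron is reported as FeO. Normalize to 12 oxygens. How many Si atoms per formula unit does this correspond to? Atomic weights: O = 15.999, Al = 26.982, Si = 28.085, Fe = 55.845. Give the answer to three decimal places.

2.997 Si apfu

43.32 wt% FeO ÷ 71.844 g/mol = 0.60297 mol, giving 0.60297 Fe and 0.60297 O.
20.43 wt% Al2O3 ÷ 101.961 g/mol = 0.20037 mol, giving 0.40074 Al and 0.60111 O.
36.11 wt% SiO2 ÷ 60.083 g/mol = 0.60100 mol, giving 0.60100 Si and 1.20200 O.
Oxygen sums to 2.40608; scaling by 12/2.40608 = 4.98737 puts the formula on 12 O.
Si: 0.60100 × 4.98737 = 2.997 atoms per formula unit.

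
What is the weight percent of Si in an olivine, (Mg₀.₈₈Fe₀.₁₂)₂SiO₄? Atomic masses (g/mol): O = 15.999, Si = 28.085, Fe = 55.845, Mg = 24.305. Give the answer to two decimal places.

18.94 wt%

Molar mass of (Mg₀.₈₈Fe₀.₁₂)₂SiO₄: 1.76·24.305 + 0.24·55.845 + 1·28.085 + 4·15.999 = 148.261 g/mol.
Mass of Si per formula unit: 1 × 28.085 = 28.085 g.
Weight fraction Si = 28.085 / 148.261 = 0.1894.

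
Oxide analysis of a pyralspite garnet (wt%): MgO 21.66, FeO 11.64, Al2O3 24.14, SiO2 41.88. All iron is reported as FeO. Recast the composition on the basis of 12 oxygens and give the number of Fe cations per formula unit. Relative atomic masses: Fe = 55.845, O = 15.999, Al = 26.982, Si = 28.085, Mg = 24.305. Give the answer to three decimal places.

0.693 Fe apfu

21.66 wt% MgO ÷ 40.304 g/mol = 0.53742 mol, giving 0.53742 Mg and 0.53742 O.
11.64 wt% FeO ÷ 71.844 g/mol = 0.16202 mol, giving 0.16202 Fe and 0.16202 O.
24.14 wt% Al2O3 ÷ 101.961 g/mol = 0.23676 mol, giving 0.47352 Al and 0.71028 O.
41.88 wt% SiO2 ÷ 60.083 g/mol = 0.69704 mol, giving 0.69704 Si and 1.39408 O.
Oxygen sums to 2.80380; scaling by 12/2.80380 = 4.27991 puts the formula on 12 O.
Fe: 0.16202 × 4.27991 = 0.693 atoms per formula unit.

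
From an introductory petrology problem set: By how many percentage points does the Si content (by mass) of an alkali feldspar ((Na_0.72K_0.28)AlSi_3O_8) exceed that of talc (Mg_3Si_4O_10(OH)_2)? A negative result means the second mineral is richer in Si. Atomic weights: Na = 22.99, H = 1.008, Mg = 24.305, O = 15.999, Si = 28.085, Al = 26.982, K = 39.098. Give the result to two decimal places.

M((Na_0.72K_0.28)AlSi_3O_8) = 266.729 g/mol, so wt% Si = 84.255/266.729 × 100 = 31.59%.
M(Mg_3Si_4O_10(OH)_2) = 379.259 g/mol, so wt% Si = 112.340/379.259 × 100 = 29.62%.
31.59 − 29.62 = 1.97 pp.

1.97 percentage points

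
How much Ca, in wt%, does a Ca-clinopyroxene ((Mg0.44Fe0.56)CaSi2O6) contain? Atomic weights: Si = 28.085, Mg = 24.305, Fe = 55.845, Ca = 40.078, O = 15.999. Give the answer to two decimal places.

Molar mass of (Mg0.44Fe0.56)CaSi2O6: 0.44*24.305 + 0.56*55.845 + 1*40.078 + 2*28.085 + 6*15.999 = 234.209 g/mol.
Mass of Ca per formula unit: 1 × 40.078 = 40.078 g.
Weight fraction Ca = 40.078 / 234.209 = 0.1711.

17.11 wt%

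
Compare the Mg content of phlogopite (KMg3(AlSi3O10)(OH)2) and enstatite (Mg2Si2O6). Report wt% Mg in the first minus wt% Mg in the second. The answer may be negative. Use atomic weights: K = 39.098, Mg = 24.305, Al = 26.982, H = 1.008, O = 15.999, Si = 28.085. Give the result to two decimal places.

M(KMg3(AlSi3O10)(OH)2) = 417.254 g/mol, so wt% Mg = 72.915/417.254 × 100 = 17.47%.
M(Mg2Si2O6) = 200.774 g/mol, so wt% Mg = 48.610/200.774 × 100 = 24.21%.
17.47 − 24.21 = -6.74 pp.

-6.74 percentage points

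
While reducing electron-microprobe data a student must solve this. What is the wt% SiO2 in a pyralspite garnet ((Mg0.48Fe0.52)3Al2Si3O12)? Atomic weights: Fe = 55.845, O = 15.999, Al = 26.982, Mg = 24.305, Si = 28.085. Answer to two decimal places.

39.85 wt%

Formula mass = 452.324 g/mol.
3 Si → 3.0000 mol SiO2 per formula unit; M(SiO2) = 60.083, so SiO2 mass = 180.249 g.
180.249/452.324 × 100 = 39.85 wt%.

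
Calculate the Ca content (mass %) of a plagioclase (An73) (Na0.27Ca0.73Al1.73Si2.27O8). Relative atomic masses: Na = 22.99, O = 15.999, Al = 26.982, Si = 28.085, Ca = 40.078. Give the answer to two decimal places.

10.68 mass %

Formula mass = 0.27·22.99 + 0.73·40.078 + 1.73·26.982 + 2.27·28.085 + 8·15.999 = 273.888 g/mol, of which 29.257 g is Ca.
So Ca makes up 29.257/273.888 = 0.1068 of the mass, i.e. 10.68%.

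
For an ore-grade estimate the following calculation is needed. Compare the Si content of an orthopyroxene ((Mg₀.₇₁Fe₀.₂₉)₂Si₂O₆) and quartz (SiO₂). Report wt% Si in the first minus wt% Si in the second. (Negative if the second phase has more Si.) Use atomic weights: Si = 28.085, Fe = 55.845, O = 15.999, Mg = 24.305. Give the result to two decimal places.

-21.10 percentage points

Si in (Mg₀.₇₁Fe₀.₂₉)₂Si₂O₆: molar mass 219.067 g/mol; 2×28.085 = 56.170 g → 25.64 wt%.
Si in SiO₂: molar mass 60.083 g/mol; 1×28.085 = 28.085 g → 46.74 wt%.
Difference = 25.64 − 46.74 = -21.10 percentage points.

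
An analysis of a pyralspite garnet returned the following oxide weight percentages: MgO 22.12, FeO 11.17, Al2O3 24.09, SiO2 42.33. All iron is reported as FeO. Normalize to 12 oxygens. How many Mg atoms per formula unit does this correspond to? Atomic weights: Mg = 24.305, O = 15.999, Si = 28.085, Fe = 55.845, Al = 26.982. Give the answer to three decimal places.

2.334 Mg apfu

22.12 wt% MgO ÷ 40.304 g/mol = 0.54883 mol, giving 0.54883 Mg and 0.54883 O.
11.17 wt% FeO ÷ 71.844 g/mol = 0.15548 mol, giving 0.15548 Fe and 0.15548 O.
24.09 wt% Al2O3 ÷ 101.961 g/mol = 0.23627 mol, giving 0.47254 Al and 0.70881 O.
42.33 wt% SiO2 ÷ 60.083 g/mol = 0.70453 mol, giving 0.70453 Si and 1.40906 O.
Oxygen sums to 2.82218; scaling by 12/2.82218 = 4.25203 puts the formula on 12 O.
Mg: 0.54883 × 4.25203 = 2.334 atoms per formula unit.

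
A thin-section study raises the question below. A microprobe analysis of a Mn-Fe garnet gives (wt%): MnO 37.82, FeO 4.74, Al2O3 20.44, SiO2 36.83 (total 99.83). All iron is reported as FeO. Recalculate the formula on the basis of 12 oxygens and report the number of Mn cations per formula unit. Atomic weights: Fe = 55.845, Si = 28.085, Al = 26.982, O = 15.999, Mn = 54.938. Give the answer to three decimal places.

2.637 Mn apfu

MnO: 37.82/70.937 = 0.53315 mol → 0.53315 mol Mn, 0.53315 mol O.
FeO: 4.74/71.844 = 0.06598 mol → 0.06598 mol Fe, 0.06598 mol O.
Al2O3: 20.44/101.961 = 0.20047 mol → 0.40094 mol Al, 0.60141 mol O.
SiO2: 36.83/60.083 = 0.61299 mol → 0.61299 mol Si, 1.22598 mol O.
Total oxygen = 2.42652 mol. Normalization factor = 12/2.42652 = 4.94535.
Mn per 12 O = 0.53315 × 4.94535 = 2.637.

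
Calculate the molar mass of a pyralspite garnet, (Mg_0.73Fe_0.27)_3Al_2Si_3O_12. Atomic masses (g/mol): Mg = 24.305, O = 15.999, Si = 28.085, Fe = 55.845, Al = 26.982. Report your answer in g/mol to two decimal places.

428.67 g/mol

M = 2.19(24.305) + 0.81(55.845) + 2(26.982) + 3(28.085) + 12(15.999)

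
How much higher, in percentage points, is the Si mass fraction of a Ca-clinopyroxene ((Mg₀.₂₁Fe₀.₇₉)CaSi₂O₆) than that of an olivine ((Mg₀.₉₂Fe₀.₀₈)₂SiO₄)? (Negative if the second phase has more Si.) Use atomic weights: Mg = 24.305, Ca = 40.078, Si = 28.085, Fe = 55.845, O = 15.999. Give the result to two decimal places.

M((Mg₀.₂₁Fe₀.₇₉)CaSi₂O₆) = 241.464 g/mol, so wt% Si = 56.170/241.464 × 100 = 23.26%.
M((Mg₀.₉₂Fe₀.₀₈)₂SiO₄) = 145.737 g/mol, so wt% Si = 28.085/145.737 × 100 = 19.27%.
23.26 − 19.27 = 3.99 pp.

3.99 percentage points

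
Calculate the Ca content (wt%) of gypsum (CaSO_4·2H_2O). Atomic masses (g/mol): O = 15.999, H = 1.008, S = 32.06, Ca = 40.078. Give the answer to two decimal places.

M(CaSO_4·2H_2O) = 172.164 g/mol.
Ca contributes 1 × 40.078 = 40.078 g per mole.
40.078/172.164 = 0.2328 → 23.28%.

23.28 wt%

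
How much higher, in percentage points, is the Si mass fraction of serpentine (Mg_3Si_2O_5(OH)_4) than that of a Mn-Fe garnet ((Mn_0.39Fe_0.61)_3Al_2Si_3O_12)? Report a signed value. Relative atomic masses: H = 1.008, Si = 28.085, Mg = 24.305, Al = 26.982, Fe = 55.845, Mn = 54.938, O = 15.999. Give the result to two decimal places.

Si in Mg_3Si_2O_5(OH)_4: molar mass 277.108 g/mol; 2×28.085 = 56.170 g → 20.27 wt%.
Si in (Mn_0.39Fe_0.61)_3Al_2Si_3O_12: molar mass 496.681 g/mol; 3×28.085 = 84.255 g → 16.96 wt%.
Difference = 20.27 − 16.96 = 3.31 percentage points.

3.31 percentage points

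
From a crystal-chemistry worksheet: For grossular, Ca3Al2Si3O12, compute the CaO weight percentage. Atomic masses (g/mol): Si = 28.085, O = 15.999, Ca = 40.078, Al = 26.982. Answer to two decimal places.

37.35 wt%

M(Ca3Al2Si3O12) = 450.441 g/mol; M(CaO) = 56.077 g/mol.
Moles CaO per formula unit = 3 Ca ÷ 1 = 3.0000.
CaO fraction = (3.0000 × 56.077) / 450.441 = 168.231/450.441 = 0.3735.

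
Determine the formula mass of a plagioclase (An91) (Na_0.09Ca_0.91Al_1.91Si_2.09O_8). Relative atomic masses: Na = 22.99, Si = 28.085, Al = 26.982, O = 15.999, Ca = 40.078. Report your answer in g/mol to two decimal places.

M = 0.09*22.99 + 0.91*40.078 + 1.91*26.982 + 2.09*28.085 + 8*15.999

276.77 g/mol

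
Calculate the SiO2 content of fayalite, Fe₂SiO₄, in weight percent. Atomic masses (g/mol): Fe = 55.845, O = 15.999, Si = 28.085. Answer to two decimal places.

29.49 wt%

Formula mass = 203.771 g/mol.
1 Si → 1.0000 mol SiO2 per formula unit; M(SiO2) = 60.083, so SiO2 mass = 60.083 g.
60.083/203.771 × 100 = 29.49 wt%.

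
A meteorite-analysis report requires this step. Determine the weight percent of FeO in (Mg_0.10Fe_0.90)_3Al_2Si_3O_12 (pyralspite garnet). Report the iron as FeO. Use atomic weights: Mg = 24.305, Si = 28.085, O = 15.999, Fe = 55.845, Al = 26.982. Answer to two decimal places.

39.73 wt%

Formula mass = 488.280 g/mol.
2.70 Fe → 2.7000 mol FeO per formula unit; M(FeO) = 71.844, so FeO mass = 193.979 g.
193.979/488.280 × 100 = 39.73 wt%.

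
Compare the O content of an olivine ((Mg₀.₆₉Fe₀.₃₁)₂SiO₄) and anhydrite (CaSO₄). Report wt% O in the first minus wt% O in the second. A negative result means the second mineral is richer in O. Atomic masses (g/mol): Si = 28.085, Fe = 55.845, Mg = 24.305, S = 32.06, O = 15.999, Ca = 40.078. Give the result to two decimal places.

M((Mg₀.₆₉Fe₀.₃₁)₂SiO₄) = 160.246 g/mol, so wt% O = 63.996/160.246 × 100 = 39.94%.
M(CaSO₄) = 136.134 g/mol, so wt% O = 63.996/136.134 × 100 = 47.01%.
39.94 − 47.01 = -7.07 pp.

-7.07 percentage points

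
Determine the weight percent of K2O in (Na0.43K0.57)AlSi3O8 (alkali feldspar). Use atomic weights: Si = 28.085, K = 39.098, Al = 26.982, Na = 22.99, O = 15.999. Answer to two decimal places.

9.89 wt%

M((Na0.43K0.57)AlSi3O8) = 271.401 g/mol; M(K2O) = 94.195 g/mol.
Moles K2O per formula unit = 0.57 K ÷ 2 = 0.2850.
K2O fraction = (0.2850 × 94.195) / 271.401 = 26.846/271.401 = 0.0989.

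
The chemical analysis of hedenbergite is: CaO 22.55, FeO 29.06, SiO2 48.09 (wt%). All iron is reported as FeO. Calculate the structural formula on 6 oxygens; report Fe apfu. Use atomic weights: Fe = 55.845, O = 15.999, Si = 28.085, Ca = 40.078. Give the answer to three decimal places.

22.55 wt% CaO ÷ 56.077 g/mol = 0.40213 mol, giving 0.40213 Ca and 0.40213 O.
29.06 wt% FeO ÷ 71.844 g/mol = 0.40449 mol, giving 0.40449 Fe and 0.40449 O.
48.09 wt% SiO2 ÷ 60.083 g/mol = 0.80039 mol, giving 0.80039 Si and 1.60078 O.
Oxygen sums to 2.40740; scaling by 6/2.40740 = 2.49232 puts the formula on 6 O.
Fe: 0.40449 × 2.49232 = 1.008 atoms per formula unit.

1.008 Fe apfu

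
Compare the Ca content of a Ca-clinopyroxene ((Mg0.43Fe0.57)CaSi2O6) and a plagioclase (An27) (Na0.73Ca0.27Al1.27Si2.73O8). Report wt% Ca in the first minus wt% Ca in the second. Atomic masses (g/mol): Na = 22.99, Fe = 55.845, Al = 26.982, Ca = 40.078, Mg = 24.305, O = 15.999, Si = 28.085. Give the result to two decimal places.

13.03 percentage points

First mineral: 40.078 g Ca in 234.525 g formula = 17.09 wt% Ca.
Second mineral: 10.821 g Ca in 266.535 g formula = 4.06 wt% Ca.
17.09% − 4.06% gives a difference of 13.03 percentage points.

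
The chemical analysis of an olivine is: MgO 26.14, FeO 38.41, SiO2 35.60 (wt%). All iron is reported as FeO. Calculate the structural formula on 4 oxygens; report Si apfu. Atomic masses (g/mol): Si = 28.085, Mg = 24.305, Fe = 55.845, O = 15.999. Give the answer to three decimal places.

MgO: 26.14/40.304 = 0.64857 mol → 0.64857 mol Mg, 0.64857 mol O.
FeO: 38.41/71.844 = 0.53463 mol → 0.53463 mol Fe, 0.53463 mol O.
SiO2: 35.60/60.083 = 0.59251 mol → 0.59251 mol Si, 1.18502 mol O.
Total oxygen = 2.36822 mol. Normalization factor = 4/2.36822 = 1.68903.
Si per 4 O = 0.59251 × 1.68903 = 1.001.

1.001 Si apfu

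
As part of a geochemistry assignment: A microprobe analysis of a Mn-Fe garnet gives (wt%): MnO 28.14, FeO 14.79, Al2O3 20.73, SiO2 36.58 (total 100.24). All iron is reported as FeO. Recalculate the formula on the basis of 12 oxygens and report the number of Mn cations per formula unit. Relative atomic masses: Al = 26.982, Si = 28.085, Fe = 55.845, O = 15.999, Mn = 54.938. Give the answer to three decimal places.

MnO (M=70.937): mol = 0.39669; Mn = 0.39669, O = 0.39669.
FeO (M=71.844): mol = 0.20586; Fe = 0.20586, O = 0.20586.
Al2O3 (M=101.961): mol = 0.20331; Al = 0.40662, O = 0.60993.
SiO2 (M=60.083): mol = 0.60882; Si = 0.60882, O = 1.21764.
ΣO = 2.43012; factor = 12/ΣO = 4.93803.
Mn apfu = 0.39669 × 4.93803 = 1.959.

1.959 Mn apfu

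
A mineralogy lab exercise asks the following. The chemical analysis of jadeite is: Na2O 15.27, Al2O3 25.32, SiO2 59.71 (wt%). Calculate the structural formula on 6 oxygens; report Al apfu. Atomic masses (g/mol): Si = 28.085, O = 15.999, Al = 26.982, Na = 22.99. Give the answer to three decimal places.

15.27 wt% Na2O ÷ 61.979 g/mol = 0.24637 mol, giving 0.49274 Na and 0.24637 O.
25.32 wt% Al2O3 ÷ 101.961 g/mol = 0.24833 mol, giving 0.49666 Al and 0.74499 O.
59.71 wt% SiO2 ÷ 60.083 g/mol = 0.99379 mol, giving 0.99379 Si and 1.98758 O.
Oxygen sums to 2.97894; scaling by 6/2.97894 = 2.01414 puts the formula on 6 O.
Al: 0.49666 × 2.01414 = 1.000 atoms per formula unit.

1.000 Al apfu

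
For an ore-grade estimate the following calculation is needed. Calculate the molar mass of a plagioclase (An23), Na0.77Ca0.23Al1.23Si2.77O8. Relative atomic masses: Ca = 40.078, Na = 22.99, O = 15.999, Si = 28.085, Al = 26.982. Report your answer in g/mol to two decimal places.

265.90 g/mol

The formula mass is the sum 0.77·22.99 + 0.23·40.078 + 1.23·26.982 + 2.77·28.085 + 8·15.999.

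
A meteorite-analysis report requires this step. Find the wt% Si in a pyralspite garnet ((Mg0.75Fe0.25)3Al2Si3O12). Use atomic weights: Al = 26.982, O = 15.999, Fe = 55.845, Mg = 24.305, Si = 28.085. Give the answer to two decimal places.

19.74 mass %

M((Mg0.75Fe0.25)3Al2Si3O12) = 426.777 g/mol.
Si contributes 3 × 28.085 = 84.255 g per mole.
84.255/426.777 = 0.1974 → 19.74%.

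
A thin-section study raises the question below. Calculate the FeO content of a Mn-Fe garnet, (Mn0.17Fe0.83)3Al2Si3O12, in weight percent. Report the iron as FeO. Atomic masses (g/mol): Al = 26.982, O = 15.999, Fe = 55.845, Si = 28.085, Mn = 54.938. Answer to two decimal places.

Formula mass = 497.279 g/mol.
2.49 Fe → 2.4900 mol FeO per formula unit; M(FeO) = 71.844, so FeO mass = 178.892 g.
178.892/497.279 × 100 = 35.97 wt%.

35.97 wt%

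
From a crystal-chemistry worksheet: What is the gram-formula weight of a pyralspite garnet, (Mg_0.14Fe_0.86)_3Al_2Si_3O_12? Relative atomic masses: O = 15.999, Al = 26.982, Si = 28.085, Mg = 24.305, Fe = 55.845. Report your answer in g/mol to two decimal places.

484.50 g/mol

M = 0.42*24.305 + 2.58*55.845 + 2*26.982 + 3*28.085 + 12*15.999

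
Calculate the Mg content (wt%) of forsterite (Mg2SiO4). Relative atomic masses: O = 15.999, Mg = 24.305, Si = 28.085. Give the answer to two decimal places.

34.55 wt%

M(Mg2SiO4) = 140.691 g/mol.
Mg contributes 2 × 24.305 = 48.610 g per mole.
48.610/140.691 = 0.3455 → 34.55%.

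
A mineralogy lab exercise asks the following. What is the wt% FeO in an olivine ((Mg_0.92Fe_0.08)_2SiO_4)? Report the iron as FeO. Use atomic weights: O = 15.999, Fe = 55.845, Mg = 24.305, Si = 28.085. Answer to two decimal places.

7.89 wt%

Molar mass of (Mg_0.92Fe_0.08)_2SiO_4 = 1.84×24.305 + 0.16×55.845 + 1×28.085 + 4×15.999 = 145.737 g/mol.
Each formula unit contains 0.16 Fe, equivalent to 0.16/1 = 0.1600 mol FeO.
M(FeO) = 1×55.845 + 1×15.999 = 71.844 g/mol.
Mass of FeO per formula unit = 0.1600 × 71.844 = 11.495 g.
FeO wt% = 11.495 / 145.737 × 100 = 7.89%.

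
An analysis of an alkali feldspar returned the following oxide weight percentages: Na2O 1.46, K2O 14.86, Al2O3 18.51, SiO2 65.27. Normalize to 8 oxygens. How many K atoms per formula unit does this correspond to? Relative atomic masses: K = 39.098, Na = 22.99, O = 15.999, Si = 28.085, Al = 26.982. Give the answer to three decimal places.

Na2O (M=61.979): mol = 0.02356; Na = 0.04712, O = 0.02356.
K2O (M=94.195): mol = 0.15776; K = 0.31552, O = 0.15776.
Al2O3 (M=101.961): mol = 0.18154; Al = 0.36308, O = 0.54462.
SiO2 (M=60.083): mol = 1.08633; Si = 1.08633, O = 2.17266.
ΣO = 2.89860; factor = 8/ΣO = 2.75995.
K apfu = 0.31552 × 2.75995 = 0.871.

0.871 K apfu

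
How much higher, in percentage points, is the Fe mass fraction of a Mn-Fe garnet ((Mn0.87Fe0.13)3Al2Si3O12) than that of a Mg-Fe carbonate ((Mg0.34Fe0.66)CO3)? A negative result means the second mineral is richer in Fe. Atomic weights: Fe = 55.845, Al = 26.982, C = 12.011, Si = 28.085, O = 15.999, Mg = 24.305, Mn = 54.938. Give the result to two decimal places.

-30.66 percentage points

M((Mn0.87Fe0.13)3Al2Si3O12) = 495.375 g/mol, so wt% Fe = 21.780/495.375 × 100 = 4.40%.
M((Mg0.34Fe0.66)CO3) = 105.129 g/mol, so wt% Fe = 36.858/105.129 × 100 = 35.06%.
4.40 − 35.06 = -30.66 pp.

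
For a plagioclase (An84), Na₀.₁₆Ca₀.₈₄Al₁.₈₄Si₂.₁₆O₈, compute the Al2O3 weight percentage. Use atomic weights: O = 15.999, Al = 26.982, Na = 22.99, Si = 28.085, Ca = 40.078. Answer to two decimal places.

34.03 wt%

Molar mass of Na₀.₁₆Ca₀.₈₄Al₁.₈₄Si₂.₁₆O₈ = 0.16*22.99 + 0.84*40.078 + 1.84*26.982 + 2.16*28.085 + 8*15.999 = 275.646 g/mol.
Each formula unit contains 1.84 Al, equivalent to 1.84/2 = 0.9200 mol Al2O3.
M(Al2O3) = 2×26.982 + 3×15.999 = 101.961 g/mol.
Mass of Al2O3 per formula unit = 0.9200 × 101.961 = 93.804 g.
Al2O3 wt% = 93.804 / 275.646 × 100 = 34.03%.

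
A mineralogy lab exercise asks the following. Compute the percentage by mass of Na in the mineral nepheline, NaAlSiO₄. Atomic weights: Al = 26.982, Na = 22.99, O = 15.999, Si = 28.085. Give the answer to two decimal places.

M(NaAlSiO₄) = 142.053 g/mol.
Na contributes 1 × 22.99 = 22.990 g per mole.
22.990/142.053 = 0.1618 → 16.18%.

16.18 mass %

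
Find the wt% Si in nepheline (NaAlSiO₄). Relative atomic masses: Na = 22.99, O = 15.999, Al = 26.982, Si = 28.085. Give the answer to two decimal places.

Formula mass = 1·22.99 + 1·26.982 + 1·28.085 + 4·15.999 = 142.053 g/mol, of which 28.085 g is Si.
So Si makes up 28.085/142.053 = 0.1977 of the mass, i.e. 19.77%.

19.77 weight percent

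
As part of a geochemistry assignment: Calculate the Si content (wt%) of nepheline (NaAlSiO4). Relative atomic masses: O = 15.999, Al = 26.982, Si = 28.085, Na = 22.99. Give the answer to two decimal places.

Molar mass of NaAlSiO4: 1*22.99 + 1*26.982 + 1*28.085 + 4*15.999 = 142.053 g/mol.
Mass of Si per formula unit: 1 × 28.085 = 28.085 g.
Weight fraction Si = 28.085 / 142.053 = 0.1977.

19.77 wt%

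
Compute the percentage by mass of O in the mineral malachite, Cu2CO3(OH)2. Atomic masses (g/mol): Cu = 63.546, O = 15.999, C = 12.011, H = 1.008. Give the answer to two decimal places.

Formula mass = 2×63.546 + 1×12.011 + 5×15.999 + 2×1.008 = 221.114 g/mol, of which 79.995 g is O.
So O makes up 79.995/221.114 = 0.3618 of the mass, i.e. 36.18%.

36.18 mass %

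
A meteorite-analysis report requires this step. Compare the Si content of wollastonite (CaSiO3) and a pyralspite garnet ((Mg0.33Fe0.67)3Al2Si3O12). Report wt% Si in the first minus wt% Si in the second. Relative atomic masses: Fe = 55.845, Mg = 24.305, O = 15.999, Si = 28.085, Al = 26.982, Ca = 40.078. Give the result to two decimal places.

M(CaSiO3) = 116.160 g/mol, so wt% Si = 28.085/116.160 × 100 = 24.18%.
M((Mg0.33Fe0.67)3Al2Si3O12) = 466.517 g/mol, so wt% Si = 84.255/466.517 × 100 = 18.06%.
24.18 − 18.06 = 6.12 pp.

6.12 percentage points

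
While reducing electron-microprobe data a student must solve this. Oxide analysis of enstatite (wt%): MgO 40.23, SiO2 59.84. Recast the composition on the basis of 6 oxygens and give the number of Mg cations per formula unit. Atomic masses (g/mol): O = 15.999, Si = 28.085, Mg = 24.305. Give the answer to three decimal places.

MgO (M=40.304): mol = 0.99816; Mg = 0.99816, O = 0.99816.
SiO2 (M=60.083): mol = 0.99596; Si = 0.99596, O = 1.99192.
ΣO = 2.99008; factor = 6/ΣO = 2.00664.
Mg apfu = 0.99816 × 2.00664 = 2.003.

2.003 Mg apfu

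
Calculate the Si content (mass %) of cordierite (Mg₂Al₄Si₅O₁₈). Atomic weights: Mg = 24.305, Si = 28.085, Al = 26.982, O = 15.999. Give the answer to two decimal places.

24.01 mass %

M(Mg₂Al₄Si₅O₁₈) = 584.945 g/mol.
Si contributes 5 × 28.085 = 140.425 g per mole.
140.425/584.945 = 0.2401 → 24.01%.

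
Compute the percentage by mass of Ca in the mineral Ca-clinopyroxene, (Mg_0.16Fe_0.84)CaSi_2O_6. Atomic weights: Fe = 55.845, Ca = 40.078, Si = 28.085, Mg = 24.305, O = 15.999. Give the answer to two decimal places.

Molar mass of (Mg_0.16Fe_0.84)CaSi_2O_6: 0.16·24.305 + 0.84·55.845 + 1·40.078 + 2·28.085 + 6·15.999 = 243.041 g/mol.
Mass of Ca per formula unit: 1 × 40.078 = 40.078 g.
Weight fraction Ca = 40.078 / 243.041 = 0.1649.

16.49 wt%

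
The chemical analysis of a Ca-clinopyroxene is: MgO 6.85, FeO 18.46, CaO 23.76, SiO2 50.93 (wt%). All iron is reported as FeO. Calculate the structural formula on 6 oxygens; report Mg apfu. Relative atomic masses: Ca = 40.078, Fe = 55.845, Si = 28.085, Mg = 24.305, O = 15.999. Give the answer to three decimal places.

0.401 Mg apfu

MgO (M=40.304): mol = 0.16996; Mg = 0.16996, O = 0.16996.
FeO (M=71.844): mol = 0.25695; Fe = 0.25695, O = 0.25695.
CaO (M=56.077): mol = 0.42370; Ca = 0.42370, O = 0.42370.
SiO2 (M=60.083): mol = 0.84766; Si = 0.84766, O = 1.69532.
ΣO = 2.54593; factor = 6/ΣO = 2.35670.
Mg apfu = 0.16996 × 2.35670 = 0.401.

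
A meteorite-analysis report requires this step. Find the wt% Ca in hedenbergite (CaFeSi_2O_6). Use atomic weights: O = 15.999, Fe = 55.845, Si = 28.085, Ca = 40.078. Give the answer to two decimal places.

M(CaFeSi_2O_6) = 248.087 g/mol.
Ca contributes 1 × 40.078 = 40.078 g per mole.
40.078/248.087 = 0.1615 → 16.15%.

16.15 weight percent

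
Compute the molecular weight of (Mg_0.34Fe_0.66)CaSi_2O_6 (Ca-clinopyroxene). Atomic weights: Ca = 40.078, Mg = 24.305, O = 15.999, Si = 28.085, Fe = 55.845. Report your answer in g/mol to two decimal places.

Mg: 0.34 × 24.305 = 8.2637
Fe: 0.66 × 55.845 = 36.8577
Ca: 1 × 40.078 = 40.0780
Si: 2 × 28.085 = 56.1700
O: 6 × 15.999 = 95.9940
Summing the contributions gives the formula mass.

237.36 g/mol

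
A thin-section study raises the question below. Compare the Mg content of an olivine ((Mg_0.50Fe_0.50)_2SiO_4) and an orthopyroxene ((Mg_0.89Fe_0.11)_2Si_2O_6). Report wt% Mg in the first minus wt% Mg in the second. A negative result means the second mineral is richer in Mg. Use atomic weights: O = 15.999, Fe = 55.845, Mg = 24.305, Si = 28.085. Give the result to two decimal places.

Mg in (Mg_0.50Fe_0.50)_2SiO_4: molar mass 172.231 g/mol; 1×24.305 = 24.305 g → 14.11 wt%.
Mg in (Mg_0.89Fe_0.11)_2Si_2O_6: molar mass 207.713 g/mol; 1.78×24.305 = 43.263 g → 20.83 wt%.
Difference = 14.11 − 20.83 = -6.72 percentage points.

-6.72 percentage points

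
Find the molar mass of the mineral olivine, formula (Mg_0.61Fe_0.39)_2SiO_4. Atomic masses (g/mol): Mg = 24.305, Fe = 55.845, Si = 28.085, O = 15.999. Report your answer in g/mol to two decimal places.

M = 1.22×24.305 + 0.78×55.845 + 1×28.085 + 4×15.999

165.29 g/mol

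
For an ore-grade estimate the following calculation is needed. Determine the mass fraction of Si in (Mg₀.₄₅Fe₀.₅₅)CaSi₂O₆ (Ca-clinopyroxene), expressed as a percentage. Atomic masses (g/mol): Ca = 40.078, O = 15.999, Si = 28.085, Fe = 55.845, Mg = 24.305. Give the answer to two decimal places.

24.02 wt%

Molar mass of (Mg₀.₄₅Fe₀.₅₅)CaSi₂O₆: 0.45·24.305 + 0.55·55.845 + 1·40.078 + 2·28.085 + 6·15.999 = 233.894 g/mol.
Mass of Si per formula unit: 2 × 28.085 = 56.170 g.
Weight fraction Si = 56.170 / 233.894 = 0.2402.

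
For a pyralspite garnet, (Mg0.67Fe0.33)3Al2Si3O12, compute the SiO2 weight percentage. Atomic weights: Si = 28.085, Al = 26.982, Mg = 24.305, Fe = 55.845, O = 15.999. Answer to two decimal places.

41.50 wt%

Molar mass of (Mg0.67Fe0.33)3Al2Si3O12 = 2.01×24.305 + 0.99×55.845 + 2×26.982 + 3×28.085 + 12×15.999 = 434.347 g/mol.
Each formula unit contains 3 Si, equivalent to 3/1 = 3.0000 mol SiO2.
M(SiO2) = 1×28.085 + 2×15.999 = 60.083 g/mol.
Mass of SiO2 per formula unit = 3.0000 × 60.083 = 180.249 g.
SiO2 wt% = 180.249 / 434.347 × 100 = 41.50%.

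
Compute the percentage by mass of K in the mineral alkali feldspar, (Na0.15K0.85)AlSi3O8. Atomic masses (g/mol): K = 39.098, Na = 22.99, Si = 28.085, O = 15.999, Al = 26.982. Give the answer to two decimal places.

Molar mass of (Na0.15K0.85)AlSi3O8: 0.15*22.99 + 0.85*39.098 + 1*26.982 + 3*28.085 + 8*15.999 = 275.911 g/mol.
Mass of K per formula unit: 0.85 × 39.098 = 33.233 g.
Weight fraction K = 33.233 / 275.911 = 0.1204.

12.04 weight percent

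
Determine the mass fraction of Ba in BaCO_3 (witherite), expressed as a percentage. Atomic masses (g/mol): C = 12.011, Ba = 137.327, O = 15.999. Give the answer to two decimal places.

Molar mass of BaCO_3: 1*137.327 + 1*12.011 + 3*15.999 = 197.335 g/mol.
Mass of Ba per formula unit: 1 × 137.327 = 137.327 g.
Weight fraction Ba = 137.327 / 197.335 = 0.6959.

69.59 weight percent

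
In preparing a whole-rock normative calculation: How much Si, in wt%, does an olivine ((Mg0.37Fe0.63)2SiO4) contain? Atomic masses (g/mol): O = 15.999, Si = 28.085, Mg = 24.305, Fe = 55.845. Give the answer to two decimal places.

15.57 wt%

Formula mass = 0.74*24.305 + 1.26*55.845 + 1*28.085 + 4*15.999 = 180.431 g/mol, of which 28.085 g is Si.
So Si makes up 28.085/180.431 = 0.1557 of the mass, i.e. 15.57%.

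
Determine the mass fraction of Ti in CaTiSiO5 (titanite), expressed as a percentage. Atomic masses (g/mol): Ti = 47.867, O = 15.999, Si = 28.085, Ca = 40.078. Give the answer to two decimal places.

Formula mass = 1×40.078 + 1×47.867 + 1×28.085 + 5×15.999 = 196.025 g/mol, of which 47.867 g is Ti.
So Ti makes up 47.867/196.025 = 0.2442 of the mass, i.e. 24.42%.

24.42 mass %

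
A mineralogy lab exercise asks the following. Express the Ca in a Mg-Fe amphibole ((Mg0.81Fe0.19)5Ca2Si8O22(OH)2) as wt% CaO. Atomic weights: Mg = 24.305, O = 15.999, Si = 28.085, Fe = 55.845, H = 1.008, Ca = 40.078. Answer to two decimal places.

13.31 wt%

Molar mass of (Mg0.81Fe0.19)5Ca2Si8O22(OH)2 = 4.05×24.305 + 0.95×55.845 + 2×40.078 + 8×28.085 + 24×15.999 + 2×1.008 = 842.316 g/mol.
Each formula unit contains 2 Ca, equivalent to 2/1 = 2.0000 mol CaO.
M(CaO) = 1×40.078 + 1×15.999 = 56.077 g/mol.
Mass of CaO per formula unit = 2.0000 × 56.077 = 112.154 g.
CaO wt% = 112.154 / 842.316 × 100 = 13.31%.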